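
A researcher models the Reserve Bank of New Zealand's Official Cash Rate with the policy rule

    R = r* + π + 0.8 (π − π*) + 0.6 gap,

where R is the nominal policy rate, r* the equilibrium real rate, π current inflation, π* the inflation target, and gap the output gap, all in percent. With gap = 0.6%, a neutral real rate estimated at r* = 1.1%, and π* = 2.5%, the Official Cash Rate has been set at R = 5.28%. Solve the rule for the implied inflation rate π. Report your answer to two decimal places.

Collecting π: R = r* + (1 + 0.8) π − 0.8 π* + 0.6 gap
1.8 π = 5.28 − 1.1 + 0.8 × 2.5 − 0.6 × 0.6 = 5.82
π = 5.82 / 1.8 = 3.23

3.23%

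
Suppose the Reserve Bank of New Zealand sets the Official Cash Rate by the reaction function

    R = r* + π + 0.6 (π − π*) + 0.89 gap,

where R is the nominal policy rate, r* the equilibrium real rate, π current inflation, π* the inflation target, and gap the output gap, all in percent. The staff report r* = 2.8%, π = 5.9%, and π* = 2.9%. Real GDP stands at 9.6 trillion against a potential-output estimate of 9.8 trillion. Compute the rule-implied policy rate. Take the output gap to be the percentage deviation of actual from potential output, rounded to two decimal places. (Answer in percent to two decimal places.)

Output gap = 100 × (9.6 − 9.8) / 9.8 = -2.04%.
R = 2.80 + 5.90 + 0.6 × (5.90 − 2.90) + 0.89 × (-2.04)
   = 2.80 + 5.9 + 1.8 − 1.8156 = 8.68

8.68%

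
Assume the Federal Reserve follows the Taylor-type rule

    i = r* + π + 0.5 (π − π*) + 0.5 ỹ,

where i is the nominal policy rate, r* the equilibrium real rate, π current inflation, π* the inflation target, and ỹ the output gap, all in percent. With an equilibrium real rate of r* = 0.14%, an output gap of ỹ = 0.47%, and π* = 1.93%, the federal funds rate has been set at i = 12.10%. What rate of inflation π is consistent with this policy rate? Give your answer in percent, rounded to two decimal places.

Collecting π: i = r* + (1 + 0.5) π − 0.5 π* + 0.5 ỹ
1.5 π = 12.10 − 0.14 + 0.5 × 1.93 − 0.5 × 0.47 = 12.69
π = 12.69 / 1.5 = 8.46

8.46%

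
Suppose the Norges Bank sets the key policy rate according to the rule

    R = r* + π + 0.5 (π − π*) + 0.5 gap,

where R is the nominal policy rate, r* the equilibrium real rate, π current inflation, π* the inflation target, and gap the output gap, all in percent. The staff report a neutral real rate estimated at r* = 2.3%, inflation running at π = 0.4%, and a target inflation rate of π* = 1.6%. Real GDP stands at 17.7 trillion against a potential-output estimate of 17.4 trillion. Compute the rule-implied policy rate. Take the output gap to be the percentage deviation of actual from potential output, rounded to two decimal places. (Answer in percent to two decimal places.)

Output gap = 100 × (17.7 − 17.4) / 17.4 = 1.72%.
R = 2.30 + 0.40 + 0.5 × (0.40 − 1.60) + 0.5 × 1.72
   = 2.30 + 0.4 − 0.6 + 0.86 = 2.96

2.96%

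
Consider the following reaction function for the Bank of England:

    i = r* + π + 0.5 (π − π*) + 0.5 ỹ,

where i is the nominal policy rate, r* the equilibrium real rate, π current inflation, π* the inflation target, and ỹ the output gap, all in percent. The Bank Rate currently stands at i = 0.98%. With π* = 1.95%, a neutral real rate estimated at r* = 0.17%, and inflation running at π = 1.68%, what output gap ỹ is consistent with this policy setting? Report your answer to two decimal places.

0.5 ỹ = 0.98 − 0.17 − 1.68 − 0.5 × (1.68 − 1.95) = -0.735
ỹ = -0.735 / 0.5 = -1.47

-1.47%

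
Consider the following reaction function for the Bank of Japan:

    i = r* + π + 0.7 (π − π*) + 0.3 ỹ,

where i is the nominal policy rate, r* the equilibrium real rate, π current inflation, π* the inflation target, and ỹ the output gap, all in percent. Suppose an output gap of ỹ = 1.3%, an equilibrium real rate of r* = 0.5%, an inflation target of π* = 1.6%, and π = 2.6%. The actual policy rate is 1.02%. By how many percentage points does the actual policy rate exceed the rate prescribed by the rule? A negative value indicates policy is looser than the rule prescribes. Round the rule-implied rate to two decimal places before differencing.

i = 0.5 + 2.6 + 0.7 × (2.6 − 1.6) + 0.3 × 1.3
   = 0.5 + 2.6 + 0.7 + 0.39 = 4.19
Deviation = 1.02 − 4.19 = -3.17 pp.

-3.17 pp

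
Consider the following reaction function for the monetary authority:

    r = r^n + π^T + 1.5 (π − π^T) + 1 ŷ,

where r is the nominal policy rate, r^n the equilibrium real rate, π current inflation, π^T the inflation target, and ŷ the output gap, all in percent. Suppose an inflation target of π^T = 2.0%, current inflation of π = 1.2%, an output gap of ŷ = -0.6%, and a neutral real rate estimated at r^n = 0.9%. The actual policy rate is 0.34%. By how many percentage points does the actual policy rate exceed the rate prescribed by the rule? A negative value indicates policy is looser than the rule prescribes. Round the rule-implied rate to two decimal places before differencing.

-0.76 pp

r = 0.9 + 2.0 + 1.5 × (1.2 − 2.0) + 1 × (-0.6)
   = 0.9 + 2 − 1.2 − 0.6 = 1.10
Deviation = 0.34 − 1.10 = -0.76 pp.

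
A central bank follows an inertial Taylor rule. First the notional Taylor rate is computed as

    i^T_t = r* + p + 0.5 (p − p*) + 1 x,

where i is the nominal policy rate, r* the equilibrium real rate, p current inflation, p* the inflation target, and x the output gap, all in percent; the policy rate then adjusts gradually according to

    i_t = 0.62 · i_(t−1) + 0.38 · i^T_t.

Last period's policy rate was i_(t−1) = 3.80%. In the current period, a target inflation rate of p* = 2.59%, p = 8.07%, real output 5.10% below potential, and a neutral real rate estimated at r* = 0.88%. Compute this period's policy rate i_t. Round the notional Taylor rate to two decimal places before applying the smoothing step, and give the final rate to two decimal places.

4.86%

Output 5.10% below potential → x = -5.10.
i^T_t = 0.88 + 8.07 + 0.5 × (8.07 − 2.59) + 1 × (-5.10)
   = 0.88 + 8.07 + 2.74 − 5.1 = 6.59
i_t = 0.62 × 3.80 + 0.38 × 6.59 = 2.356 + 2.5042 = 4.86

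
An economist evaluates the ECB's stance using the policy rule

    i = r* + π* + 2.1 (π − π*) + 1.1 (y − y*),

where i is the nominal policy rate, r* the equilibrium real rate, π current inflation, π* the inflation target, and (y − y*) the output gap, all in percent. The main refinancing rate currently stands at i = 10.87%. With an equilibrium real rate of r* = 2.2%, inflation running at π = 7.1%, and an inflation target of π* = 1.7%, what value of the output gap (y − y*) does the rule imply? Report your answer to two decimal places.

-3.97%

1.1 (y − y*) = 10.87 − 2.2 − 1.7 − 2.1 × (7.1 − 1.7) = -4.37
(y − y*) = -4.37 / 1.1 = -3.97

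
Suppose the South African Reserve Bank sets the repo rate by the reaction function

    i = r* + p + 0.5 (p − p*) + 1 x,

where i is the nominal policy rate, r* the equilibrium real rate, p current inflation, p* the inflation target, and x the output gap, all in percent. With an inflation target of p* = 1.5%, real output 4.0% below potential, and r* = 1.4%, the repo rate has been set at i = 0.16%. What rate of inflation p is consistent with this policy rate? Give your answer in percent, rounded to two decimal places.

2.34%

Output 4.0% below potential → x = -4.0.
Collecting p: i = r* + (1 + 0.5) p − 0.5 p* + 1 x
1.5 p = 0.16 − 1.4 + 0.5 × 1.5 − 1 × (-4.0) = 3.51
p = 3.51 / 1.5 = 2.34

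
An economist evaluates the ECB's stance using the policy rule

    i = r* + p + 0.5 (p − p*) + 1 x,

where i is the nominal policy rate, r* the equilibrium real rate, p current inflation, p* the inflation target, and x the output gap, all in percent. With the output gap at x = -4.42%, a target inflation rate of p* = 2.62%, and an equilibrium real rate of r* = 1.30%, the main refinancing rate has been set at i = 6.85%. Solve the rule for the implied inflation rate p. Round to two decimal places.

Collecting p: i = r* + (1 + 0.5) p − 0.5 p* + 1 x
1.5 p = 6.85 − 1.30 + 0.5 × 2.62 − 1 × (-4.42) = 11.28
p = 11.28 / 1.5 = 7.52

7.52%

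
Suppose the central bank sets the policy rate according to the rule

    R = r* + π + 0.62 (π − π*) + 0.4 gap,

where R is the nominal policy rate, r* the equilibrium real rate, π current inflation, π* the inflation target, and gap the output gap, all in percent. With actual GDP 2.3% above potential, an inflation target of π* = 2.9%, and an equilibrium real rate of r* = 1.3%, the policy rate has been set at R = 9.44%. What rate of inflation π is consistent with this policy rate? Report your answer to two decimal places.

Output 2.3% above potential → gap = 2.3.
Collecting π: R = r* + (1 + 0.62) π − 0.62 π* + 0.4 gap
1.62 π = 9.44 − 1.3 + 0.62 × 2.9 − 0.4 × 2.3 = 9.018
π = 9.018 / 1.62 = 5.57

5.57%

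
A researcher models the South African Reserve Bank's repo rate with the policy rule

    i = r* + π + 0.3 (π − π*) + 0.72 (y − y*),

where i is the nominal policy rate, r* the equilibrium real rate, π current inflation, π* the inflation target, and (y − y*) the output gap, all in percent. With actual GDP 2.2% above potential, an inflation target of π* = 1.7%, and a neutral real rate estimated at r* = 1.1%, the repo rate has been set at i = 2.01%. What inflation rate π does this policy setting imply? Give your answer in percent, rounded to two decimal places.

Output 2.2% above potential → (y − y*) = 2.2.
Collecting π: i = r* + (1 + 0.3) π − 0.3 π* + 0.72 (y − y*)
1.3 π = 2.01 − 1.1 + 0.3 × 1.7 − 0.72 × 2.2 = -0.164
π = -0.164 / 1.3 = -0.13

-0.13%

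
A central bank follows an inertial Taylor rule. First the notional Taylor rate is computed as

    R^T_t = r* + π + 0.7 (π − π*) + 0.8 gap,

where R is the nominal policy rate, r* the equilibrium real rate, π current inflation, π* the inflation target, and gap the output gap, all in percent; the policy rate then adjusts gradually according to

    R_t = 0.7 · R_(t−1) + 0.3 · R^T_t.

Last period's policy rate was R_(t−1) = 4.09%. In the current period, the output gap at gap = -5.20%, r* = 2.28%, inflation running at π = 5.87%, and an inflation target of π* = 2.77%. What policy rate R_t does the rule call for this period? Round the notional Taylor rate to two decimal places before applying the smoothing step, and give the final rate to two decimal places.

4.71%

R^T_t = 2.28 + 5.87 + 0.7 × (5.87 − 2.77) + 0.8 × (-5.20)
   = 2.28 + 5.87 + 2.17 − 4.16 = 6.16
R_t = 0.7 × 4.09 + 0.3 × 6.16 = 2.863 + 1.848 = 4.71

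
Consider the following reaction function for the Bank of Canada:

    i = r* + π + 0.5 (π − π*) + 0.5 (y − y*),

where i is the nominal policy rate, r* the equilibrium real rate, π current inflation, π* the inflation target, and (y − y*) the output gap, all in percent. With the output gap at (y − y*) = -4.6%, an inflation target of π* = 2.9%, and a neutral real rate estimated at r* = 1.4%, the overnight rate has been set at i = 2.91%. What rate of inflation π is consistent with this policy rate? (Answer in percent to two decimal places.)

3.51%

Collecting π: i = r* + (1 + 0.5) π − 0.5 π* + 0.5 (y − y*)
1.5 π = 2.91 − 1.4 + 0.5 × 2.9 − 0.5 × (-4.6) = 5.26
π = 5.26 / 1.5 = 3.51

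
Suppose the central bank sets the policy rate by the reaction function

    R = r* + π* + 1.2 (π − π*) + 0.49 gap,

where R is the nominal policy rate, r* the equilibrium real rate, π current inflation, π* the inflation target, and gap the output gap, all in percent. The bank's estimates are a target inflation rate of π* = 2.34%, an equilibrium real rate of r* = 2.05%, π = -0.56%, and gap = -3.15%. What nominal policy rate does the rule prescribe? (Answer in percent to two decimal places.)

-0.63%

R = 2.05 + 2.34 + 1.2 × (-0.56 − 2.34) + 0.49 × (-3.15)
   = 2.05 + 2.34 − 3.48 − 1.5435 = -0.63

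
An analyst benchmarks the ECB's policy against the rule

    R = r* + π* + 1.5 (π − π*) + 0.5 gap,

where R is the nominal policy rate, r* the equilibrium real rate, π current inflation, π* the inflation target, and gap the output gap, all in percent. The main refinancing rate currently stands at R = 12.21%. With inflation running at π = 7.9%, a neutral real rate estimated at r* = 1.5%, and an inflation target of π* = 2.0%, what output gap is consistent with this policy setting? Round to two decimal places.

-0.28%

0.5 gap = 12.21 − 1.5 − 2.0 − 1.5 × (7.9 − 2.0) = -0.14
gap = -0.14 / 0.5 = -0.28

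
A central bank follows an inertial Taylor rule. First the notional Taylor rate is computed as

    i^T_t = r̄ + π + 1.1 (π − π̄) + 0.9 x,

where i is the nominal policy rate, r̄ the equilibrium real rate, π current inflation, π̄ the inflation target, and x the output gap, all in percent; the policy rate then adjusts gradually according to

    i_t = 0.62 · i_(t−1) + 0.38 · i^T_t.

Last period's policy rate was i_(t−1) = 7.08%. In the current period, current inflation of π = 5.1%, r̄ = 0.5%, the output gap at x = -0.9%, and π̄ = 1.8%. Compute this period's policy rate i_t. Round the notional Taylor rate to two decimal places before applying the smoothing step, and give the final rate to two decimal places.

i^T_t = 0.5 + 5.1 + 1.1 × (5.1 − 1.8) + 0.9 × (-0.9)
   = 0.5 + 5.1 + 3.63 − 0.81 = 8.42
i_t = 0.62 × 7.08 + 0.38 × 8.42 = 4.3896 + 3.1996 = 7.59

7.59%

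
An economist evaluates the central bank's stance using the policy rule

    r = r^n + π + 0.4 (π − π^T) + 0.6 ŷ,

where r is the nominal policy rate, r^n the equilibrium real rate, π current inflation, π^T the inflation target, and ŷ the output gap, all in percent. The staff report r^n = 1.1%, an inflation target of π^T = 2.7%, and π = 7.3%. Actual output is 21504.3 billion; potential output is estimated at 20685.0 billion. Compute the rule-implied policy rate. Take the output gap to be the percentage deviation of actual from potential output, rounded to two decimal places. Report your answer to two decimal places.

12.62%

Output gap = 100 × (21504.3 − 20685.0) / 20685.0 = 3.96%.
r = 1.10 + 7.30 + 0.4 × (7.30 − 2.70) + 0.6 × 3.96
   = 1.10 + 7.3 + 1.84 + 2.376 = 12.62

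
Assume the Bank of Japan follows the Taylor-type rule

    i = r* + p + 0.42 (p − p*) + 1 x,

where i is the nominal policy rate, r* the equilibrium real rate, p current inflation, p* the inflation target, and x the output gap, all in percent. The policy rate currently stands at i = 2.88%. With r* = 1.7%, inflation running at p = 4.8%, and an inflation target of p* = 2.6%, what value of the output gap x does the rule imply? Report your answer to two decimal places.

-4.54%

1 x = 2.88 − 1.7 − 4.8 − 0.42 × (4.8 − 2.6) = -4.544
x = -4.544 / 1 = -4.54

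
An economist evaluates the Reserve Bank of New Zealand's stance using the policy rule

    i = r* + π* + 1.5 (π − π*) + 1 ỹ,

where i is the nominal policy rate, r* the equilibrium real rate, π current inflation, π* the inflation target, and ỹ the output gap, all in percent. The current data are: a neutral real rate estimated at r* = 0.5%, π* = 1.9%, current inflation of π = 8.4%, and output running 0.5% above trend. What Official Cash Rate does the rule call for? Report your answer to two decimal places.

Output 0.5% above potential → ỹ = 0.5.
i = 0.5 + 1.9 + 1.5 × (8.4 − 1.9) + 1 × 0.5
   = 0.5 + 1.9 + 9.75 + 0.5 = 12.65

12.65%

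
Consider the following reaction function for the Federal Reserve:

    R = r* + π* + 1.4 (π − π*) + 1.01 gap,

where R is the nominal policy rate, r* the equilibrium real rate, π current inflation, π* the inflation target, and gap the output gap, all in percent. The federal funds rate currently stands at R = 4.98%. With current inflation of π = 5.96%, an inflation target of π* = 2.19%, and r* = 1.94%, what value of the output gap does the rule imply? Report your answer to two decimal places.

1.01 gap = 4.98 − 1.94 − 2.19 − 1.4 × (5.96 − 2.19) = -4.428
gap = -4.428 / 1.01 = -4.38

-4.38%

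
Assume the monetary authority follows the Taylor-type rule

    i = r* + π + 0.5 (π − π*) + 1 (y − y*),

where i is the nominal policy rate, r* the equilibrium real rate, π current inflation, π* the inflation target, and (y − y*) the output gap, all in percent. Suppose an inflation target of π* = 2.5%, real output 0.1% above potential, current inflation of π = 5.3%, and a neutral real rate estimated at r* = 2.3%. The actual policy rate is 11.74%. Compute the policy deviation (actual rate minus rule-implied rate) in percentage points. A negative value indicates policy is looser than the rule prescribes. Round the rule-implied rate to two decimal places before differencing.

Output 0.1% above potential → (y − y*) = 0.1.
i = 2.3 + 5.3 + 0.5 × (5.3 − 2.5) + 1 × 0.1
   = 2.3 + 5.3 + 1.4 + 0.1 = 9.10
Deviation = 11.74 − 9.10 = 2.64 pp.

2.64 pp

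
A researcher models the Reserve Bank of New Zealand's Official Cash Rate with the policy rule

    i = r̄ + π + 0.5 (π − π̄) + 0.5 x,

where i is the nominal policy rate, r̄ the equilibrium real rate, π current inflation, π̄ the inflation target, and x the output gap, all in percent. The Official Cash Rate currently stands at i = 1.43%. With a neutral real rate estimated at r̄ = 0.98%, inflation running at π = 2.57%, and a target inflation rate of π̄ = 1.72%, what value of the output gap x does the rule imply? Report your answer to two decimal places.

0.5 x = 1.43 − 0.98 − 2.57 − 0.5 × (2.57 − 1.72) = -2.545
x = -2.545 / 0.5 = -5.09

-5.09%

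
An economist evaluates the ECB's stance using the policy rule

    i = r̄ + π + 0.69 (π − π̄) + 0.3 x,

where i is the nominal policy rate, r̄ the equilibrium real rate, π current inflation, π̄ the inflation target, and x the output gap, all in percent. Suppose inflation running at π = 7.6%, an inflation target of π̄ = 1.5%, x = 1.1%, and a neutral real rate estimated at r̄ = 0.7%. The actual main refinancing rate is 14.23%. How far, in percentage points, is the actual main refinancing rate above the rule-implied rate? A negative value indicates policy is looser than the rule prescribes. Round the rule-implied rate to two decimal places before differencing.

1.39 pp

i = 0.7 + 7.6 + 0.69 × (7.6 − 1.5) + 0.3 × 1.1
   = 0.7 + 7.6 + 4.209 + 0.33 = 12.84
Deviation = 14.23 − 12.84 = 1.39 pp.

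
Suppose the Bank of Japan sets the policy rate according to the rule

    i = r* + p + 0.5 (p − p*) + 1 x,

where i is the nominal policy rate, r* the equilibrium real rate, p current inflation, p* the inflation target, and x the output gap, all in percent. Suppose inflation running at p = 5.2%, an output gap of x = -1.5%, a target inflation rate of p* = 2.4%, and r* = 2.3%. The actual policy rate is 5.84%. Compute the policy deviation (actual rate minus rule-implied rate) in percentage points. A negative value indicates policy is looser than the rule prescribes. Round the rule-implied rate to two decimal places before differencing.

-1.56 pp

i = 2.3 + 5.2 + 0.5 × (5.2 − 2.4) + 1 × (-1.5)
   = 2.3 + 5.2 + 1.4 − 1.5 = 7.40
Deviation = 5.84 − 7.40 = -1.56 pp.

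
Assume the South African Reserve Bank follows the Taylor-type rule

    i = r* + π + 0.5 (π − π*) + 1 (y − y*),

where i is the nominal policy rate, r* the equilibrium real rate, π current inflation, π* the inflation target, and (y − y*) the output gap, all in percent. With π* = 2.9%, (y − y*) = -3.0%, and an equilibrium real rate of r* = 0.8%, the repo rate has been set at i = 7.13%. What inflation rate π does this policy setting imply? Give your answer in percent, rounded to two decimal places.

Collecting π: i = r* + (1 + 0.5) π − 0.5 π* + 1 (y − y*)
1.5 π = 7.13 − 0.8 + 0.5 × 2.9 − 1 × (-3.0) = 10.78
π = 10.78 / 1.5 = 7.19

7.19%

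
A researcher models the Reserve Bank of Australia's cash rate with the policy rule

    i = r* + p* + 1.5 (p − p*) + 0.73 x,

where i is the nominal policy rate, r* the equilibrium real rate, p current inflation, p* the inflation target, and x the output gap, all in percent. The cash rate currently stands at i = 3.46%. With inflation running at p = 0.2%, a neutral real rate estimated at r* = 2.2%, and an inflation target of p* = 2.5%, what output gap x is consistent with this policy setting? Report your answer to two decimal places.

3.03%

0.73 x = 3.46 − 2.2 − 2.5 − 1.5 × (0.2 − 2.5) = 2.21
x = 2.21 / 0.73 = 3.03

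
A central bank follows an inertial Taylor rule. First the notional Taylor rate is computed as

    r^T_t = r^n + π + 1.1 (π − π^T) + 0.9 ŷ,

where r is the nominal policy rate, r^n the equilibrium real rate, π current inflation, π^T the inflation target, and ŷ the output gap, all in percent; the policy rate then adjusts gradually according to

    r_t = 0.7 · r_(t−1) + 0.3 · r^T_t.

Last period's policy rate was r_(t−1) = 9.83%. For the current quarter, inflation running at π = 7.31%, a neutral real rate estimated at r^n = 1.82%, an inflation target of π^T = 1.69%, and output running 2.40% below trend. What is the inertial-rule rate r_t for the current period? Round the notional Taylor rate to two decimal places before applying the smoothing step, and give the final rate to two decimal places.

10.83%

Output 2.40% below potential → ŷ = -2.40.
r^T_t = 1.82 + 7.31 + 1.1 × (7.31 − 1.69) + 0.9 × (-2.40)
   = 1.82 + 7.31 + 6.182 − 2.16 = 13.15
r_t = 0.7 × 9.83 + 0.3 × 13.15 = 6.881 + 3.945 = 10.83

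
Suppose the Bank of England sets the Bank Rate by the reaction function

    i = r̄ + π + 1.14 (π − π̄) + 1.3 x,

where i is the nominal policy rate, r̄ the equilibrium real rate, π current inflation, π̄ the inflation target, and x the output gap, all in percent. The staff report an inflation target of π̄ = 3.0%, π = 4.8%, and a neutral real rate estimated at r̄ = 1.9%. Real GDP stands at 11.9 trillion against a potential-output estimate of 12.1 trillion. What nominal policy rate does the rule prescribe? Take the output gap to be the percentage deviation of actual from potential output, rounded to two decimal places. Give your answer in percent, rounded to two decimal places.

Output gap = 100 × (11.9 − 12.1) / 12.1 = -1.65%.
i = 1.90 + 4.80 + 1.14 × (4.80 − 3.00) + 1.3 × (-1.65)
   = 1.90 + 4.8 + 2.052 − 2.145 = 6.61

6.61%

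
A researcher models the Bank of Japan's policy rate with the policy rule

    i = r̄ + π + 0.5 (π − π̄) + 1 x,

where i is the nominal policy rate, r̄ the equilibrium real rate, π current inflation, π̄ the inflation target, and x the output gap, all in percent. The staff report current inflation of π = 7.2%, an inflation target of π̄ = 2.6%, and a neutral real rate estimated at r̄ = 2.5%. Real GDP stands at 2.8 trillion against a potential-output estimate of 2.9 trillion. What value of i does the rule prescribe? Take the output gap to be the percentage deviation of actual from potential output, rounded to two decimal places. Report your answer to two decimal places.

Output gap = 100 × (2.8 − 2.9) / 2.9 = -3.45%.
i = 2.50 + 7.20 + 0.5 × (7.20 − 2.60) + 1 × (-3.45)
   = 2.50 + 7.2 + 2.3 − 3.45 = 8.55

8.55%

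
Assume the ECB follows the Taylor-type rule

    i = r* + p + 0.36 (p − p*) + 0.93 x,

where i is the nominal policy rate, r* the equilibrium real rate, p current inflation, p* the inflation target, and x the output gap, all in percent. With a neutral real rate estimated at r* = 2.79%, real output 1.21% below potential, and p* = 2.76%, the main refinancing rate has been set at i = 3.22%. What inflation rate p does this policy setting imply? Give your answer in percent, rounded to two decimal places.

1.87%

Output 1.21% below potential → x = -1.21.
Collecting p: i = r* + (1 + 0.36) p − 0.36 p* + 0.93 x
1.36 p = 3.22 − 2.79 + 0.36 × 2.76 − 0.93 × (-1.21) = 2.5489
p = 2.5489 / 1.36 = 1.87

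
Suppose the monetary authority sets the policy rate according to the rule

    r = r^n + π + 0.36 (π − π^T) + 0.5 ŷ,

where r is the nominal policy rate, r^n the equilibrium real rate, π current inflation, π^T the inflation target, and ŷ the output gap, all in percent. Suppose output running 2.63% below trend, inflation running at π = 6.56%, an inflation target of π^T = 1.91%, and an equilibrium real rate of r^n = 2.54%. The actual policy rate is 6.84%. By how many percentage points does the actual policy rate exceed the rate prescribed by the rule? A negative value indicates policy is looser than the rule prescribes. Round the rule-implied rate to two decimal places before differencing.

Output 2.63% below potential → ŷ = -2.63.
r = 2.54 + 6.56 + 0.36 × (6.56 − 1.91) + 0.5 × (-2.63)
   = 2.54 + 6.56 + 1.674 − 1.315 = 9.46
Deviation = 6.84 − 9.46 = -2.62 pp.

-2.62 pp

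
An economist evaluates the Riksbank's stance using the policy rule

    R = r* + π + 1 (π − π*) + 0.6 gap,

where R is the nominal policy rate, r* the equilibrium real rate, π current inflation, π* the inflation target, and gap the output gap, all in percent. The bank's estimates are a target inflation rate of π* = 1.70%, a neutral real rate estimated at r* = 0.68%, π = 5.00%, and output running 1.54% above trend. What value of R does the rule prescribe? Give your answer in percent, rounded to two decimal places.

Output 1.54% above potential → gap = 1.54.
R = 0.68 + 5.00 + 1 × (5.00 − 1.70) + 0.6 × 1.54
   = 0.68 + 5 + 3.3 + 0.924 = 9.90

9.90%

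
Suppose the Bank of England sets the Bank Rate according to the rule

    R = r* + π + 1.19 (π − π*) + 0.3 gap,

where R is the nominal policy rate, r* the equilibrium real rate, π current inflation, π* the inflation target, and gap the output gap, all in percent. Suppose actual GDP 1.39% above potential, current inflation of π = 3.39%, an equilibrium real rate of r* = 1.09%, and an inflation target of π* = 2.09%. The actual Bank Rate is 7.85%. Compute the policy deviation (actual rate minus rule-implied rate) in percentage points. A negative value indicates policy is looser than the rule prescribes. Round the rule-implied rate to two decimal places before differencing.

1.41 pp

Output 1.39% above potential → gap = 1.39.
R = 1.09 + 3.39 + 1.19 × (3.39 − 2.09) + 0.3 × 1.39
   = 1.09 + 3.39 + 1.547 + 0.417 = 6.44
Deviation = 7.85 − 6.44 = 1.41 pp.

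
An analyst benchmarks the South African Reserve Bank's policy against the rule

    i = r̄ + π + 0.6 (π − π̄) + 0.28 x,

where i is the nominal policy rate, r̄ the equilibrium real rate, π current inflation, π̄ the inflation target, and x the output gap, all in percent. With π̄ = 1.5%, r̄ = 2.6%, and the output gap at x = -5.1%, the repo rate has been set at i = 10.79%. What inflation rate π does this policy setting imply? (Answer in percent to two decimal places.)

6.57%

Collecting π: i = r̄ + (1 + 0.6) π − 0.6 π̄ + 0.28 x
1.6 π = 10.79 − 2.6 + 0.6 × 1.5 − 0.28 × (-5.1) = 10.518
π = 10.518 / 1.6 = 6.57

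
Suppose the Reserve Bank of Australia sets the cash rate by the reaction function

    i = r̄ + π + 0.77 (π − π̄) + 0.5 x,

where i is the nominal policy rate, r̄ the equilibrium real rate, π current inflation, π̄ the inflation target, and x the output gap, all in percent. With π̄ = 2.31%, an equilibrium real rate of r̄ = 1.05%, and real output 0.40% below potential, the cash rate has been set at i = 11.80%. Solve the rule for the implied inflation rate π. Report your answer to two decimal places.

7.19%

Output 0.40% below potential → x = -0.40.
Collecting π: i = r̄ + (1 + 0.77) π − 0.77 π̄ + 0.5 x
1.77 π = 11.80 − 1.05 + 0.77 × 2.31 − 0.5 × (-0.40) = 12.7287
π = 12.7287 / 1.77 = 7.19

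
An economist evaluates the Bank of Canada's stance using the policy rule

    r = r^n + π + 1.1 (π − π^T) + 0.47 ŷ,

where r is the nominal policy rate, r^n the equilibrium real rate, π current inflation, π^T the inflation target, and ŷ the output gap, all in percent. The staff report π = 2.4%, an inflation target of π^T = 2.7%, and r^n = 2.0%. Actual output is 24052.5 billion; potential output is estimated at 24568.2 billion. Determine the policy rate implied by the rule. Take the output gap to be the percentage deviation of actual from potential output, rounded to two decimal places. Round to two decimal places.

3.08%

Output gap = 100 × (24052.5 − 24568.2) / 24568.2 = -2.10%.
r = 2.00 + 2.40 + 1.1 × (2.40 − 2.70) + 0.47 × (-2.10)
   = 2.00 + 2.4 − 0.33 − 0.987 = 3.08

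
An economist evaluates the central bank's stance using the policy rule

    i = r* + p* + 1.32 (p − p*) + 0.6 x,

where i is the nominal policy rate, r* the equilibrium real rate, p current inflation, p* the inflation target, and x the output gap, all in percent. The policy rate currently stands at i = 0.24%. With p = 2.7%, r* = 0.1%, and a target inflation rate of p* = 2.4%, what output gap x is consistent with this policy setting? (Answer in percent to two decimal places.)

0.6 x = 0.24 − 0.1 − 2.4 − 1.32 × (2.7 − 2.4) = -2.656
x = -2.656 / 0.6 = -4.43

-4.43%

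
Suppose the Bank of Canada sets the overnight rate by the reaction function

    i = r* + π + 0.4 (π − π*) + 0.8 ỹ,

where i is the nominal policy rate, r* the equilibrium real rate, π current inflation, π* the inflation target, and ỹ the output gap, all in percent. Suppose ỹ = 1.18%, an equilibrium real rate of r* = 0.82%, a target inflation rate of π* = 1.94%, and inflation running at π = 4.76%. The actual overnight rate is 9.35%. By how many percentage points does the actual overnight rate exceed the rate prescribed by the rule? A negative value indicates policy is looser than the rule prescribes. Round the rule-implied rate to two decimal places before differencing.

1.70 pp

i = 0.82 + 4.76 + 0.4 × (4.76 − 1.94) + 0.8 × 1.18
   = 0.82 + 4.76 + 1.128 + 0.944 = 7.65
Deviation = 9.35 − 7.65 = 1.70 pp.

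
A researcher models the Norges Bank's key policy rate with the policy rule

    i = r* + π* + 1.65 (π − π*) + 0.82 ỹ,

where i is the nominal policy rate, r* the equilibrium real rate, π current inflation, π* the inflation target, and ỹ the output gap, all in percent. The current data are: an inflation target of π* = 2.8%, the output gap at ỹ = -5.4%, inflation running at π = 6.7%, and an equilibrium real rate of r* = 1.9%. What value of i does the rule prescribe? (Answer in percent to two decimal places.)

i = 1.9 + 2.8 + 1.65 × (6.7 − 2.8) + 0.82 × (-5.4)
   = 1.9 + 2.8 + 6.435 − 4.428 = 6.71

6.71%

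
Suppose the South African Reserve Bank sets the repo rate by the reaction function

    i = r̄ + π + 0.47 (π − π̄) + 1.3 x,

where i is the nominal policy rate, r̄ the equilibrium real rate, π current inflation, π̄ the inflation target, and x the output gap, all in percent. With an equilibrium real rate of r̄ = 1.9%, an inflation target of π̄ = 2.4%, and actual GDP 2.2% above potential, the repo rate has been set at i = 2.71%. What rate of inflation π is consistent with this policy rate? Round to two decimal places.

-0.63%

Output 2.2% above potential → x = 2.2.
Collecting π: i = r̄ + (1 + 0.47) π − 0.47 π̄ + 1.3 x
1.47 π = 2.71 − 1.9 + 0.47 × 2.4 − 1.3 × 2.2 = -0.922
π = -0.922 / 1.47 = -0.63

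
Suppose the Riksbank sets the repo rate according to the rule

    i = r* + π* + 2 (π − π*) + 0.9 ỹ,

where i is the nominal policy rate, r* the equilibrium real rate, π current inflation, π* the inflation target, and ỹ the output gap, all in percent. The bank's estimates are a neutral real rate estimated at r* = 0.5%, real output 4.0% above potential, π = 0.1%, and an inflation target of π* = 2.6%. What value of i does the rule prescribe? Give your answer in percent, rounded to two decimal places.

Output 4.0% above potential → ỹ = 4.0.
i = 0.5 + 2.6 + 2 × (0.1 − 2.6) + 0.9 × 4.0
   = 0.5 + 2.6 − 5 + 3.6 = 1.70

1.70%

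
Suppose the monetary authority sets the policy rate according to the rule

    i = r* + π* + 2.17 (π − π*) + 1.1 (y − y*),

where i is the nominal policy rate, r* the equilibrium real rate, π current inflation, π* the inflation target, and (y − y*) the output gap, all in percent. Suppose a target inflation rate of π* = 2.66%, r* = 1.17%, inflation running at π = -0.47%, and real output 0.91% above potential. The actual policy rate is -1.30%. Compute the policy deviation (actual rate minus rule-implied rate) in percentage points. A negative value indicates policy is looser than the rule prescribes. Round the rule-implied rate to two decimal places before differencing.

Output 0.91% above potential → (y − y*) = 0.91.
i = 1.17 + 2.66 + 2.17 × (-0.47 − 2.66) + 1.1 × 0.91
   = 1.17 + 2.66 − 6.7921 + 1.001 = -1.96
Deviation = -1.30 − (-1.96) = 0.66 pp.

0.66 pp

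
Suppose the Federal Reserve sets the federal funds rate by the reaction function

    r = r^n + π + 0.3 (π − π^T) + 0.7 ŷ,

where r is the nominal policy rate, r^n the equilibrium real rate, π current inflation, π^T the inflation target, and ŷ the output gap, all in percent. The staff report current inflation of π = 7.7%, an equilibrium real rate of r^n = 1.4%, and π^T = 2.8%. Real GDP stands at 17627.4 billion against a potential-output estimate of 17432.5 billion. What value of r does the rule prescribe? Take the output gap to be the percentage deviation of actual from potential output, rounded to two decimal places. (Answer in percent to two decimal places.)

Output gap = 100 × (17627.4 − 17432.5) / 17432.5 = 1.12%.
r = 1.40 + 7.70 + 0.3 × (7.70 − 2.80) + 0.7 × 1.12
   = 1.40 + 7.7 + 1.47 + 0.784 = 11.35

11.35%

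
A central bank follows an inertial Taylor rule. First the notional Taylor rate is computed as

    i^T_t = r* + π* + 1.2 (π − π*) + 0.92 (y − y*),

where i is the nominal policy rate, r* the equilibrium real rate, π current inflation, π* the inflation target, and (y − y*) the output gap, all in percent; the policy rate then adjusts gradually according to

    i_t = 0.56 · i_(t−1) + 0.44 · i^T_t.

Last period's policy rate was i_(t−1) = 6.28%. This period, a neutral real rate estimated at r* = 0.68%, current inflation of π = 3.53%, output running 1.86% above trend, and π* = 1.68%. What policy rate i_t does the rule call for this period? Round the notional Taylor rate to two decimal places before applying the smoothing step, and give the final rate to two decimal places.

Output 1.86% above potential → (y − y*) = 1.86.
i^T_t = 0.68 + 1.68 + 1.2 × (3.53 − 1.68) + 0.92 × 1.86
   = 0.68 + 1.68 + 2.22 + 1.7112 = 6.29
i_t = 0.56 × 6.28 + 0.44 × 6.29 = 3.5168 + 2.7676 = 6.28

6.28%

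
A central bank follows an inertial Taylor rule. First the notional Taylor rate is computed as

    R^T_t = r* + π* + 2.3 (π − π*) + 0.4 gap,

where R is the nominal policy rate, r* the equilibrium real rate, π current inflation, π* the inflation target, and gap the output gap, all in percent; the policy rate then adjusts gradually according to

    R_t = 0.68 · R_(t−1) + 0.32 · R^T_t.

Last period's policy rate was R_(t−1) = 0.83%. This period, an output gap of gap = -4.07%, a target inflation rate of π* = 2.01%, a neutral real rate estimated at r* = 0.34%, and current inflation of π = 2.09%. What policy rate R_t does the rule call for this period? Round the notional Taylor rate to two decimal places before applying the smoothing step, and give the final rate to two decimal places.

0.86%

R^T_t = 0.34 + 2.01 + 2.3 × (2.09 − 2.01) + 0.4 × (-4.07)
   = 0.34 + 2.01 + 0.184 − 1.628 = 0.91
R_t = 0.68 × 0.83 + 0.32 × 0.91 = 0.5644 + 0.2912 = 0.86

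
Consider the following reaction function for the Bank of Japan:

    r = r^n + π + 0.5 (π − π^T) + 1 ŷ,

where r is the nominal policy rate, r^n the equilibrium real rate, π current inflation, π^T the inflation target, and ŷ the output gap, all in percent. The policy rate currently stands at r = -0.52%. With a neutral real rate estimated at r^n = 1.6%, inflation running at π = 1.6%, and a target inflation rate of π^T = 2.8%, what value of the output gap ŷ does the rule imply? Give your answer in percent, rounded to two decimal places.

1 ŷ = -0.52 − 1.6 − 1.6 − 0.5 × (1.6 − 2.8) = -3.12
ŷ = -3.12 / 1 = -3.12

-3.12%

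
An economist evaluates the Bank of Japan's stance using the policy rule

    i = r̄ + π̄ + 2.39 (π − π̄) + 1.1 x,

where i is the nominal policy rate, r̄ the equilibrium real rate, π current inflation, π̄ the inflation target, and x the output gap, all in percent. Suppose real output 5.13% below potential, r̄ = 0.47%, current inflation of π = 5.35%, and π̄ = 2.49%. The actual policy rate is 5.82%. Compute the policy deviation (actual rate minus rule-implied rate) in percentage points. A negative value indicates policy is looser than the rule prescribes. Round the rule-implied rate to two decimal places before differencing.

Output 5.13% below potential → x = -5.13.
i = 0.47 + 2.49 + 2.39 × (5.35 − 2.49) + 1.1 × (-5.13)
   = 0.47 + 2.49 + 6.8354 − 5.643 = 4.15
Deviation = 5.82 − 4.15 = 1.67 pp.

1.67 pp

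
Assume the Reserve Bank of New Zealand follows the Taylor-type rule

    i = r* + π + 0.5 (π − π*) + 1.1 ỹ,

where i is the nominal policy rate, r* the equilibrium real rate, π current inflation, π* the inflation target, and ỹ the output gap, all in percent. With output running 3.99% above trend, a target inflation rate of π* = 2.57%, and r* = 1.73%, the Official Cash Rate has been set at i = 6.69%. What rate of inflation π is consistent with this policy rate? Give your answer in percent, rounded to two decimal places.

Output 3.99% above potential → ỹ = 3.99.
Collecting π: i = r* + (1 + 0.5) π − 0.5 π* + 1.1 ỹ
1.5 π = 6.69 − 1.73 + 0.5 × 2.57 − 1.1 × 3.99 = 1.856
π = 1.856 / 1.5 = 1.24

1.24%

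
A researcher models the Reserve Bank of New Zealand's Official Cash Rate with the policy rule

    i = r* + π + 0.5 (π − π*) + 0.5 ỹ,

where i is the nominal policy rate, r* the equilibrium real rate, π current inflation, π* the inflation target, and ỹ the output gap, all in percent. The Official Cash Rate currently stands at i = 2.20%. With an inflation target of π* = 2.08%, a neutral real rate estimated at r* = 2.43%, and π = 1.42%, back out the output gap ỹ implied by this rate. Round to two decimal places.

0.5 ỹ = 2.20 − 2.43 − 1.42 − 0.5 × (1.42 − 2.08) = -1.32
ỹ = -1.32 / 0.5 = -2.64

-2.64%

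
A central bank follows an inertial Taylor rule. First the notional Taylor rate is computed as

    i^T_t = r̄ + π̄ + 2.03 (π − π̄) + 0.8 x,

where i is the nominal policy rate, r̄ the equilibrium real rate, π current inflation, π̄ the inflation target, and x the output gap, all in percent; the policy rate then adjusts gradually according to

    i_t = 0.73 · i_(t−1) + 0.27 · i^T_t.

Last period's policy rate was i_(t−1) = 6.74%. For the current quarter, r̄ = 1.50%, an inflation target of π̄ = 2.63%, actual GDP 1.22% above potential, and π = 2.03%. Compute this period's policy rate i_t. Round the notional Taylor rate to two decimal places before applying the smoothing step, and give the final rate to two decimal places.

Output 1.22% above potential → x = 1.22.
i^T_t = 1.50 + 2.63 + 2.03 × (2.03 − 2.63) + 0.8 × 1.22
   = 1.50 + 2.63 − 1.218 + 0.976 = 3.89
i_t = 0.73 × 6.74 + 0.27 × 3.89 = 4.9202 + 1.0503 = 5.97

5.97%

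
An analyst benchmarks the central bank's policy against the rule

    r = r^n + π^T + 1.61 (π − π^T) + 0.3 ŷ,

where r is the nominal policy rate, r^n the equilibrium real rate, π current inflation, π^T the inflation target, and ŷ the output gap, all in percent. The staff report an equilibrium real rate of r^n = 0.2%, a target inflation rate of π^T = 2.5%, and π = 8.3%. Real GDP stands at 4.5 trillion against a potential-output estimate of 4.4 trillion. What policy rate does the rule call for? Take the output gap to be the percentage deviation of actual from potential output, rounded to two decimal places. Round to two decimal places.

12.72%

Output gap = 100 × (4.5 − 4.4) / 4.4 = 2.27%.
r = 0.20 + 2.50 + 1.61 × (8.30 − 2.50) + 0.3 × 2.27
   = 0.20 + 2.5 + 9.338 + 0.681 = 12.72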